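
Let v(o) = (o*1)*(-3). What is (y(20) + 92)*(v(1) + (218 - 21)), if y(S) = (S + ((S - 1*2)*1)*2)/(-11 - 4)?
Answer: 256856/15 ≈ 17124.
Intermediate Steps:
v(o) = -3*o (v(o) = o*(-3) = -3*o)
y(S) = 4/15 - S/5 (y(S) = (S + ((S - 2)*1)*2)/(-15) = (S + ((-2 + S)*1)*2)*(-1/15) = (S + (-2 + S)*2)*(-1/15) = (S + (-4 + 2*S))*(-1/15) = (-4 + 3*S)*(-1/15) = 4/15 - S/5)
(y(20) + 92)*(v(1) + (218 - 21)) = ((4/15 - ⅕*20) + 92)*(-3*1 + (218 - 21)) = ((4/15 - 4) + 92)*(-3 + 197) = (-56/15 + 92)*194 = (1324/15)*194 = 256856/15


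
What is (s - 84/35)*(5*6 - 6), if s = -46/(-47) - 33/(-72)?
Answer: -5431/235 ≈ -23.111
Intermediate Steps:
s = 1621/1128 (s = -46*(-1/47) - 33*(-1/72) = 46/47 + 11/24 = 1621/1128 ≈ 1.4371)
(s - 84/35)*(5*6 - 6) = (1621/1128 - 84/35)*(5*6 - 6) = (1621/1128 - 84*1/35)*(30 - 6) = (1621/1128 - 12/5)*24 = -5431/5640*24 = -5431/235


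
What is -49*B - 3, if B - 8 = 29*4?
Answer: -6079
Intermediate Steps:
B = 124 (B = 8 + 29*4 = 8 + 116 = 124)
-49*B - 3 = -49*124 - 3 = -6076 - 3 = -6079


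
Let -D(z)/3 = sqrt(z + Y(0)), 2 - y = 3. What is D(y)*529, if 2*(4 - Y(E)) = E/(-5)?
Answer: -1587*sqrt(3) ≈ -2748.8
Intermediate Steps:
y = -1 (y = 2 - 1*3 = 2 - 3 = -1)
Y(E) = 4 + E/10 (Y(E) = 4 - E/(2*(-5)) = 4 - E*(-1)/(2*5) = 4 - (-1)*E/10 = 4 + E/10)
D(z) = -3*sqrt(4 + z) (D(z) = -3*sqrt(z + (4 + (1/10)*0)) = -3*sqrt(z + (4 + 0)) = -3*sqrt(z + 4) = -3*sqrt(4 + z))
D(y)*529 = -3*sqrt(4 - 1)*529 = -3*sqrt(3)*529 = -1587*sqrt(3)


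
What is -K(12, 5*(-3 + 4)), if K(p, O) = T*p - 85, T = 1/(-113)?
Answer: 9617/113 ≈ 85.106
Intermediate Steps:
T = -1/113 ≈ -0.0088496
K(p, O) = -85 - p/113 (K(p, O) = -p/113 - 85 = -85 - p/113)
-K(12, 5*(-3 + 4)) = -(-85 - 1/113*12) = -(-85 - 12/113) = -1*(-9617/113) = 9617/113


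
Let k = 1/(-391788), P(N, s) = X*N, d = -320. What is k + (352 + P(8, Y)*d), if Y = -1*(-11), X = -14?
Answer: 14179591295/391788 ≈ 36192.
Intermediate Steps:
Y = 11
P(N, s) = -14*N
k = -1/391788 ≈ -2.5524e-6
k + (352 + P(8, Y)*d) = -1/391788 + (352 - 14*8*(-320)) = -1/391788 + (352 - 112*(-320)) = -1/391788 + (352 + 35840) = -1/391788 + 36192 = 14179591295/391788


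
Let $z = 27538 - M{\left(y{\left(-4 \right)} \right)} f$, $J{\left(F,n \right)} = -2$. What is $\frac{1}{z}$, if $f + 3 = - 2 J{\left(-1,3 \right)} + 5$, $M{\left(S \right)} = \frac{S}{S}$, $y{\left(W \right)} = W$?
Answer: $\frac{1}{27532} \approx 3.6321 \cdot 10^{-5}$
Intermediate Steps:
$M{\left(S \right)} = 1$
$f = 6$ ($f = -3 + \left(\left(-2\right) \left(-2\right) + 5\right) = -3 + \left(4 + 5\right) = -3 + 9 = 6$)
$z = 27532$ ($z = 27538 - 1 \cdot 6 = 27538 - 6 = 27532$)
$\frac{1}{z} = \frac{1}{27532}$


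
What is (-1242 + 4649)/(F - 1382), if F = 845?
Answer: -3407/537 ≈ -6.3445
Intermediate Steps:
(-1242 + 4649)/(F - 1382) = (-1242 + 4649)/(845 - 1382) = 3407/(-537) = 3407*(-1/537) = -3407/537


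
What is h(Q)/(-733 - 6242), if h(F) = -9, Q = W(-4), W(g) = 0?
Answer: 1/775 ≈ 0.0012903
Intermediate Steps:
Q = 0
h(Q)/(-733 - 6242) = -9/(-733 - 6242) = -9/(-6975) = -9*(-1/6975) = 1/775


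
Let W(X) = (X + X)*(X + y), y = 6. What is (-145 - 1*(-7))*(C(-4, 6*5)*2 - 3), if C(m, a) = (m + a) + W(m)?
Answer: -2346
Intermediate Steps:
W(X) = 2*X*(6 + X) (W(X) = (X + X)*(X + 6) = (2*X)*(6 + X) = 2*X*(6 + X))
C(m, a) = a + m + 2*m*(6 + m) (C(m, a) = (m + a) + 2*m*(6 + m) = (a + m) + 2*m*(6 + m) = a + m + 2*m*(6 + m))
(-145 - 1*(-7))*(C(-4, 6*5)*2 - 3) = (-145 - 1*(-7))*((6*5 - 4 + 2*(-4)*(6 - 4))*2 - 3) = (-145 + 7)*((30 - 4 + 2*(-4)*2)*2 - 3) = -138*((30 - 4 - 16)*2 - 3) = -138*(10*2 - 3) = -138*(20 - 3) = -138*17 = -2346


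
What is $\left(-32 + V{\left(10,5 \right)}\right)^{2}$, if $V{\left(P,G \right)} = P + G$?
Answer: $289$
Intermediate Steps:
$V{\left(P,G \right)} = G + P$
$\left(-32 + V{\left(10,5 \right)}\right)^{2} = \left(-32 + \left(5 + 10\right)\right)^{2} = \left(-32 + 15\right)^{2} = \left(-17\right)^{2} = 289$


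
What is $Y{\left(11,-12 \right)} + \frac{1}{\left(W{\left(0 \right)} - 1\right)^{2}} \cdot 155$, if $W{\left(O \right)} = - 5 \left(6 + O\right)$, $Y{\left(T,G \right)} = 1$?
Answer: $\frac{36}{31} \approx 1.1613$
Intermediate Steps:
$W{\left(O \right)} = -30 - 5 O$
$Y{\left(11,-12 \right)} + \frac{1}{\left(W{\left(0 \right)} - 1\right)^{2}} \cdot 155 = 1 + \frac{1}{\left(\left(-30 - 0\right) - 1\right)^{2}} \cdot 155 = 1 + \frac{1}{\left(\left(-30 + 0\right) - 1\right)^{2}} \cdot 155 = 1 + \frac{1}{\left(-30 - 1\right)^{2}} \cdot 155 = 1 + \frac{1}{\left(-31\right)^{2}} \cdot 155 = 1 + \frac{1}{961} \cdot 155 = 1 + \frac{5}{31} = \frac{36}{31}$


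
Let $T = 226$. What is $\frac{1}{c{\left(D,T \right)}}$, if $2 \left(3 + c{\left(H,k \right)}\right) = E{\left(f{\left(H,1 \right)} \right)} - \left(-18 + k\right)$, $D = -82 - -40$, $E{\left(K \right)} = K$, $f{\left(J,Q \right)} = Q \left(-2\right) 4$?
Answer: $- \frac{1}{111} \approx -0.009009$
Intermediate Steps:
$f{\left(J,Q \right)} = - 8 Q$ ($f{\left(J,Q \right)} = - 2 Q 4 = - 8 Q$)
$D = -42$ ($D = -82 + 40 = -42$)
$c{\left(H,k \right)} = 2 - \frac{k}{2}$ ($c{\left(H,k \right)} = -3 + \frac{\left(-8\right) 1 - \left(-18 + k\right)}{2} = -3 + \frac{-8 - \left(-18 + k\right)}{2} = -3 + \frac{10 - k}{2} = -3 - \left(-5 + \frac{k}{2}\right) = 2 - \frac{k}{2}$)
$\frac{1}{c{\left(D,T \right)}} = \frac{1}{2 - 113} = \frac{1}{-111} = - \frac{1}{111}$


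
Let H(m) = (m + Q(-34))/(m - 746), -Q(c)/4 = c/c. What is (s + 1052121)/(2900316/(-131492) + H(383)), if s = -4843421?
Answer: 11310299994675/68915636 ≈ 1.6412e+5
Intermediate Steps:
Q(c) = -4 (Q(c) = -4*c/c = -4*1 = -4)
H(m) = (-4 + m)/(-746 + m) (H(m) = (m - 4)/(m - 746) = (-4 + m)/(-746 + m))
(s + 1052121)/(2900316/(-131492) + H(383)) = (-4843421 + 1052121)/(2900316/(-131492) + (-4 + 383)/(-746 + 383)) = -3791300/(2900316*(-1/131492) + 379/(-363)) = -3791300/(-725079/32873 - 1/363*379) = -3791300/(-725079/32873 - 379/363) = -3791300/(-275662544/11932899) = -3791300*(-11932899/275662544) = 11310299994675/68915636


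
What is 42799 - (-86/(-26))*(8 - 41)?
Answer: 557806/13 ≈ 42908.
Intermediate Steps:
42799 - (-86/(-26))*(8 - 41) = 42799 - (-86*(-1/26))*(-33) = 42799 - 43*(-33)/13 = 42799 - 1*(-1419/13) = 42799 + 1419/13 = 557806/13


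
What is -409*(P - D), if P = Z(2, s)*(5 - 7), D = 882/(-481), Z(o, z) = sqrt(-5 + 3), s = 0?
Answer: -360738/481 + 818*I*sqrt(2) ≈ -749.97 + 1156.8*I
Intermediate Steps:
Z(o, z) = I*sqrt(2) (Z(o, z) = sqrt(-2) = I*sqrt(2))
D = -882/481 (D = 882*(-1/481) = -882/481 ≈ -1.8337)
P = -2*I*sqrt(2) (P = (I*sqrt(2))*(5 - 7) = (I*sqrt(2))*(-2) = -2*I*sqrt(2) ≈ -2.8284*I)
-409*(P - D) = -409*(-2*I*sqrt(2) - 1*(-882/481)) = -409*(-2*I*sqrt(2) + 882/481) = -409*(882/481 - 2*I*sqrt(2)) = -360738/481 + 818*I*sqrt(2)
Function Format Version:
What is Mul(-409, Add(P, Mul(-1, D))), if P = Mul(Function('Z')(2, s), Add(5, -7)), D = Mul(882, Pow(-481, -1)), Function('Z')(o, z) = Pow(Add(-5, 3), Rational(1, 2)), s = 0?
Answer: Add(Rational(-360738, 481), Mul(818, I, Pow(2, Rational(1, 2)))) ≈ Add(-749.97, Mul(1156.8, I))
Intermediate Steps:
Function('Z')(o, z) = Mul(I, Pow(2, Rational(1, 2))) (Function('Z')(o, z) = Pow(-2, Rational(1, 2)) = Mul(I, Pow(2, Rational(1, 2))))
D = Rational(-882, 481) (D = Mul(882, Rational(-1, 481)) = Rational(-882, 481) ≈ -1.8337)
P = Mul(-2, I, Pow(2, Rational(1, 2))) (P = Mul(Mul(I, Pow(2, Rational(1, 2))), Add(5, -7)) = Mul(Mul(I, Pow(2, Rational(1, 2))), -2) = Mul(-2, I, Pow(2, Rational(1, 2))) ≈ Mul(-2.8284, I))
Mul(-409, Add(P, Mul(-1, D))) = Mul(-409, Add(Mul(-2, I, Pow(2, Rational(1, 2))), Mul(-1, Rational(-882, 481)))) = Mul(-409, Add(Mul(-2, I, Pow(2, Rational(1, 2))), Rational(882, 481))) = Mul(-409, Add(Rational(882, 481), Mul(-2, I, Pow(2, Rational(1, 2))))) = Add(Rational(-360738, 481), Mul(818, I, Pow(2, Rational(1, 2))))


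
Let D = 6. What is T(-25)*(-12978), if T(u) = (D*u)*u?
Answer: -48667500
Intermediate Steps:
T(u) = 6*u² (T(u) = (6*u)*u = 6*u²)
T(-25)*(-12978) = (6*(-25)²)*(-12978) = (6*625)*(-12978) = 3750*(-12978) = -48667500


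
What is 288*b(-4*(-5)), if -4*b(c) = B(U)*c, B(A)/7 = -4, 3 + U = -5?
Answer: 40320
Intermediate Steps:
U = -8 (U = -3 - 5 = -8)
B(A) = -28 (B(A) = 7*(-4) = -28)
b(c) = 7*c (b(c) = -(-7)*c = 7*c)
288*b(-4*(-5)) = 288*(7*(-4*(-5))) = 288*(7*20) = 288*140 = 40320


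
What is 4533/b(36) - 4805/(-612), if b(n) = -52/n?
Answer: -24905299/7956 ≈ -3130.4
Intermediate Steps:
4533/b(36) - 4805/(-612) = 4533/((-52/36)) - 4805/(-612) = 4533/((-52*1/36)) - 4805*(-1/612) = 4533/(-13/9) + 4805/612 = 4533*(-9/13) + 4805/612 = -40797/13 + 4805/612 = -24905299/7956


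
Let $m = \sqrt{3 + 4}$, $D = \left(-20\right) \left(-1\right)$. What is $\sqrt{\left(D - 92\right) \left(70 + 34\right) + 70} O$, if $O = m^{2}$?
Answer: $7 i \sqrt{7418} \approx 602.89 i$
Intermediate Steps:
$D = 20$
$m = \sqrt{7} \approx 2.6458$
$O = 7$ ($O = \left(\sqrt{7}\right)^{2} = 7$)
$\sqrt{\left(D - 92\right) \left(70 + 34\right) + 70} O = \sqrt{\left(20 - 92\right) \left(70 + 34\right) + 70} \cdot 7 = \sqrt{\left(-72\right) 104 + 70} \cdot 7 = \sqrt{-7488 + 70} \cdot 7 = \sqrt{-7418} \cdot 7 = i \sqrt{7418} \cdot 7 = 7 i \sqrt{7418}$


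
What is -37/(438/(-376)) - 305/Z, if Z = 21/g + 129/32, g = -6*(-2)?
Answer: -170116/8103 ≈ -20.994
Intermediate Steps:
g = 12
Z = 185/32 (Z = 21/12 + 129/32 = 21*(1/12) + 129*(1/32) = 7/4 + 129/32 = 185/32 ≈ 5.7813)
-37/(438/(-376)) - 305/Z = -37/(438/(-376)) - 305/185/32 = -37/(438*(-1/376)) - 305*32/185 = -37/(-219/188) - 1952/37 = -37*(-188/219) - 1952/37 = 6956/219 - 1952/37 = -170116/8103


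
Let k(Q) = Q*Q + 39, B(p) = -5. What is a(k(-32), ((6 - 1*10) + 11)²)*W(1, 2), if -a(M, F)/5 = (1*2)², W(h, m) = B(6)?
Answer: 100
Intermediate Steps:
W(h, m) = -5
k(Q) = 39 + Q² (k(Q) = Q² + 39 = 39 + Q²)
a(M, F) = -20 (a(M, F) = -5*(1*2)² = -5*2² = -5*4 = -20)
a(k(-32), ((6 - 1*10) + 11)²)*W(1, 2) = -20*(-5) = 100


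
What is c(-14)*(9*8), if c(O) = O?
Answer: -1008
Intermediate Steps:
c(-14)*(9*8) = -126*8 = -14*72 = -1008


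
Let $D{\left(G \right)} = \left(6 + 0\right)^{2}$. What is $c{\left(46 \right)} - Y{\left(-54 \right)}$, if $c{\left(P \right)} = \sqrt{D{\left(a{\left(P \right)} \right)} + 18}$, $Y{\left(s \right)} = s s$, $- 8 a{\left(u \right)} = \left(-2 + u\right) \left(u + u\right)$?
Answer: $-2916 + 3 \sqrt{6} \approx -2908.7$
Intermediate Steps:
$a{\left(u \right)} = - \frac{u \left(-2 + u\right)}{4}$ ($a{\left(u \right)} = - \frac{\left(-2 + u\right) \left(u + u\right)}{8} = - \frac{\left(-2 + u\right) 2 u}{8} = - \frac{2 u \left(-2 + u\right)}{8} = - \frac{u \left(-2 + u\right)}{4}$)
$D{\left(G \right)} = 36$ ($D{\left(G \right)} = 6^{2} = 36$)
$Y{\left(s \right)} = s^{2}$
$c{\left(P \right)} = 3 \sqrt{6}$ ($c{\left(P \right)} = \sqrt{36 + 18} = \sqrt{54} = 3 \sqrt{6}$)
$c{\left(46 \right)} - Y{\left(-54 \right)} = 3 \sqrt{6} - \left(-54\right)^{2} = 3 \sqrt{6} - 2916 = -2916 + 3 \sqrt{6}$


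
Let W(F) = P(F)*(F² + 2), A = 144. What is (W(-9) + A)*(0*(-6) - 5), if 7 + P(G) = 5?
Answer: 110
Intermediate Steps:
P(G) = -2 (P(G) = -7 + 5 = -2)
W(F) = -4 - 2*F² (W(F) = -2*(F² + 2) = -2*(2 + F²) = -4 - 2*F²)
(W(-9) + A)*(0*(-6) - 5) = ((-4 - 2*(-9)²) + 144)*(0*(-6) - 5) = ((-4 - 2*81) + 144)*(0 - 5) = ((-4 - 162) + 144)*(-5) = (-166 + 144)*(-5) = -22*(-5) = 110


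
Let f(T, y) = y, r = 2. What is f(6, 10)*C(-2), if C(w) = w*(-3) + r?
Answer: 80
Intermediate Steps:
C(w) = 2 - 3*w (C(w) = w*(-3) + 2 = -3*w + 2 = 2 - 3*w)
f(6, 10)*C(-2) = 10*(2 - 3*(-2)) = 10*(2 + 6) = 10*8 = 80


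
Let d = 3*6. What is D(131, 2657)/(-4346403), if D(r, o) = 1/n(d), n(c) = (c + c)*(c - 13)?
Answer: -1/782352540 ≈ -1.2782e-9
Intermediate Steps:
d = 18
n(c) = 2*c*(-13 + c) (n(c) = (2*c)*(-13 + c) = 2*c*(-13 + c))
D(r, o) = 1/180 (D(r, o) = 1/(2*18*(-13 + 18)) = 1/(2*18*5) = 1/180)
D(131, 2657)/(-4346403) = (1/180)/(-4346403) = (1/180)*(-1/4346403) = -1/782352540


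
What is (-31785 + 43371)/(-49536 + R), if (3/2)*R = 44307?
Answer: -1931/3333 ≈ -0.57936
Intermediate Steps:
R = 29538 (R = (2/3)*44307 = 29538)
(-31785 + 43371)/(-49536 + R) = (-31785 + 43371)/(-49536 + 29538) = 11586/(-19998) = 11586*(-1/19998) = -1931/3333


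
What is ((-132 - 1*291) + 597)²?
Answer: 30276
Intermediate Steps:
((-132 - 1*291) + 597)² = ((-132 - 291) + 597)² = (-423 + 597)² = 174² = 30276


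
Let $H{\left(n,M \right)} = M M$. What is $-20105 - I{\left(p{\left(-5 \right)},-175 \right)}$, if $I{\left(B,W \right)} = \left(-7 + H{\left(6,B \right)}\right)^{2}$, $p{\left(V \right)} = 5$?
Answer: $-20429$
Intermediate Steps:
$H{\left(n,M \right)} = M^{2}$
$I{\left(B,W \right)} = \left(-7 + B^{2}\right)^{2}$
$-20105 - I{\left(p{\left(-5 \right)},-175 \right)} = -20105 - \left(-7 + 5^{2}\right)^{2} = -20105 - \left(-7 + 25\right)^{2} = -20105 - 18^{2} = -20105 - 324 = -20429$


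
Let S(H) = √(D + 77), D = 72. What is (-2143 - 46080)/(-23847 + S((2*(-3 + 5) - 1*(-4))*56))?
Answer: 1149973881/568679260 + 48223*√149/568679260 ≈ 2.0232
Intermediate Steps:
S(H) = √149 (S(H) = √(72 + 77) = √149)
(-2143 - 46080)/(-23847 + S((2*(-3 + 5) - 1*(-4))*56)) = (-2143 - 46080)/(-23847 + √149) = -48223/(-23847 + √149)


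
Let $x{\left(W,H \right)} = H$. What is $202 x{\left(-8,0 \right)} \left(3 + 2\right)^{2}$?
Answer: $0$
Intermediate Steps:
$202 x{\left(-8,0 \right)} \left(3 + 2\right)^{2} = 202 \cdot 0 \left(3 + 2\right)^{2} = 0 \cdot 5^{2} = 0 \cdot 25 = 0$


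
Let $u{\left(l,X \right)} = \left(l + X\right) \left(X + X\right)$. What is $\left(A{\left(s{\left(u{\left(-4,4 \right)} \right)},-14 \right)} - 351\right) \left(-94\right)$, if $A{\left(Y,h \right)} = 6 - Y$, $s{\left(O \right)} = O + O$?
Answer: $32430$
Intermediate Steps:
$u{\left(l,X \right)} = 2 X \left(X + l\right)$ ($u{\left(l,X \right)} = \left(X + l\right) 2 X = 2 X \left(X + l\right)$)
$s{\left(O \right)} = 2 O$
$\left(A{\left(s{\left(u{\left(-4,4 \right)} \right)},-14 \right)} - 351\right) \left(-94\right) = \left(\left(6 - 2 \cdot 2 \cdot 4 \left(4 - 4\right)\right) - 351\right) \left(-94\right) = \left(\left(6 - 2 \cdot 2 \cdot 4 \cdot 0\right) - 351\right) \left(-94\right) = \left(\left(6 - 2 \cdot 0\right) - 351\right) \left(-94\right) = \left(\left(6 - 0\right) - 351\right) \left(-94\right) = \left(\left(6 + 0\right) - 351\right) \left(-94\right) = \left(6 - 351\right) \left(-94\right) = \left(-345\right) \left(-94\right) = 32430$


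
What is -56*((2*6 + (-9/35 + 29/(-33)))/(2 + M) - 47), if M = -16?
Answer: 3090152/1155 ≈ 2675.5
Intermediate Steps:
-56*((2*6 + (-9/35 + 29/(-33)))/(2 + M) - 47) = -56*((2*6 + (-9/35 + 29/(-33)))/(2 - 16) - 47) = -56*((12 + (-9*1/35 + 29*(-1/33)))/(-14) - 47) = -56*((12 + (-9/35 - 29/33))*(-1/14) - 47) = -56*((12 - 1312/1155)*(-1/14) - 47) = -56*((12548/1155)*(-1/14) - 47) = -56*(-6274/8085 - 47) = -56*(-386269/8085) = 3090152/1155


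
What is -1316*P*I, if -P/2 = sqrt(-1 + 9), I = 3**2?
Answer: 47376*sqrt(2) ≈ 67000.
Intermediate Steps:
I = 9
P = -4*sqrt(2) (P = -2*sqrt(-1 + 9) = -4*sqrt(2) ≈ -5.6569)
-1316*P*I = -1316*(-4*sqrt(2))*9 = -(-47376)*sqrt(2) = 47376*sqrt(2)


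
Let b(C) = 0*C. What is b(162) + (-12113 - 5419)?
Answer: -17532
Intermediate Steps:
b(C) = 0
b(162) + (-12113 - 5419) = 0 + (-12113 - 5419) = 0 - 17532 = -17532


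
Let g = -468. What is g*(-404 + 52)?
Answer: 164736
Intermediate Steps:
g*(-404 + 52) = -468*(-404 + 52) = -468*(-352) = 164736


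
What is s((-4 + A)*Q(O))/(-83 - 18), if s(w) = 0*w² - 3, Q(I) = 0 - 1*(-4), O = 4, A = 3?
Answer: 3/101 ≈ 0.029703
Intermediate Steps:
Q(I) = 4 (Q(I) = 0 + 4 = 4)
s(w) = -3 (s(w) = 0 - 3 = -3)
s((-4 + A)*Q(O))/(-83 - 18) = -3/(-83 - 18) = -3/(-101) = -1/101*(-3) = 3/101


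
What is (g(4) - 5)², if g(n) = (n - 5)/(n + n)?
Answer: 1681/64 ≈ 26.266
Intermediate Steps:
g(n) = (-5 + n)/(2*n) (g(n) = (-5 + n)/((2*n)) = (-5 + n)*(1/(2*n)) = (-5 + n)/(2*n))
(g(4) - 5)² = ((½)*(-5 + 4)/4 - 5)² = ((½)*(¼)*(-1) - 5)² = (-⅛ - 5)² = (-41/8)² = 1681/64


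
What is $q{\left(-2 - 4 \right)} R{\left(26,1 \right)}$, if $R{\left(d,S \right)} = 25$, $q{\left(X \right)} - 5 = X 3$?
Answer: $-325$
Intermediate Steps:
$q{\left(X \right)} = 5 + 3 X$ ($q{\left(X \right)} = 5 + X 3 = 5 + 3 X$)
$q{\left(-2 - 4 \right)} R{\left(26,1 \right)} = \left(5 + 3 \left(-2 - 4\right)\right) 25 = \left(5 + 3 \left(-6\right)\right) 25 = \left(5 - 18\right) 25 = \left(-13\right) 25 = -325$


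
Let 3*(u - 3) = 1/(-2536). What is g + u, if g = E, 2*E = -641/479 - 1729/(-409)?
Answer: 6624424441/1490490888 ≈ 4.4445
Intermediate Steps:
u = 22823/7608 (u = 3 + (⅓)/(-2536) = 3 + (⅓)*(-1/2536) = 3 - 1/7608 = 22823/7608 ≈ 2.9999)
E = 283011/195911 (E = (-641/479 - 1729/(-409))/2 = (-641*1/479 - 1729*(-1/409))/2 = (-641/479 + 1729/409)/2 = (½)*(566022/195911) = 283011/195911 ≈ 1.4446)
g = 283011/195911 ≈ 1.4446
g + u = 283011/195911 + 22823/7608 = 6624424441/1490490888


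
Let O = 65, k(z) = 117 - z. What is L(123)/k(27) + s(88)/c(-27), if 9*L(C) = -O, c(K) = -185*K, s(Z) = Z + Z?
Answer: -1349/29970 ≈ -0.045012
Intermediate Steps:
s(Z) = 2*Z
L(C) = -65/9 (L(C) = (-1*65)/9 = (1/9)*(-65) = -65/9)
L(123)/k(27) + s(88)/c(-27) = -65/(9*(117 - 1*27)) + (2*88)/((-185*(-27))) = -65/(9*(117 - 27)) + 176/4995 = -65/9/90 + 176*(1/4995) = -65/9*1/90 + 176/4995 = -13/162 + 176/4995 = -1349/29970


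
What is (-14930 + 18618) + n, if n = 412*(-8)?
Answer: 392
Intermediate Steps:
n = -3296
(-14930 + 18618) + n = (-14930 + 18618) - 3296 = 3688 - 3296 = 392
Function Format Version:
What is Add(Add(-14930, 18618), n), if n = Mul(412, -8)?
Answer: 392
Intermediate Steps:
n = -3296
Add(Add(-14930, 18618), n) = Add(Add(-14930, 18618), -3296) = Add(3688, -3296) = 392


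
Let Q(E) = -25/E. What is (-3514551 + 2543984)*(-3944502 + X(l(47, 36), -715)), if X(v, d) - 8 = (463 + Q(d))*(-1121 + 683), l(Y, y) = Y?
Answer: 44277593098466/11 ≈ 4.0252e+12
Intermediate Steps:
X(v, d) = -202786 + 10950/d (X(v, d) = 8 + (463 - 25/d)*(-1121 + 683) = 8 + (463 - 25/d)*(-438) = 8 + (-202794 + 10950/d) = -202786 + 10950/d)
(-3514551 + 2543984)*(-3944502 + X(l(47, 36), -715)) = (-3514551 + 2543984)*(-3944502 + (-202786 + 10950/(-715))) = -970567*(-3944502 + (-202786 + 10950*(-1/715))) = -970567*(-3944502 + (-202786 - 2190/143)) = -970567*(-3944502 - 29000588/143) = -970567*(-593064374/143) = 44277593098466/11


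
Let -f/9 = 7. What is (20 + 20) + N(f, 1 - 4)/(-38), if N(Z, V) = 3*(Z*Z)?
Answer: -10387/38 ≈ -273.34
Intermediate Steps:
f = -63 (f = -9*7 = -63)
N(Z, V) = 3*Z**2
(20 + 20) + N(f, 1 - 4)/(-38) = (20 + 20) + (3*(-63)**2)/(-38) = 40 - 3*3969/38 = 40 - 1/38*11907 = 40 - 11907/38 = -10387/38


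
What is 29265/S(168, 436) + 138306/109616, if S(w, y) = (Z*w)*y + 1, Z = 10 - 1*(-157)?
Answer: 847512288921/670434310936 ≈ 1.2641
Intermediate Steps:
Z = 167 (Z = 10 + 157 = 167)
S(w, y) = 1 + 167*w*y (S(w, y) = (167*w)*y + 1 = 167*w*y + 1 = 1 + 167*w*y)
29265/S(168, 436) + 138306/109616 = 29265/(1 + 167*168*436) + 138306/109616 = 29265/(1 + 12232416) + 138306*(1/109616) = 29265/12232417 + 69153/54808 = 847512288921/670434310936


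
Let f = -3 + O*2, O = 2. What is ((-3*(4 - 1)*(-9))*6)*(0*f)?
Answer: 0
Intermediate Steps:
f = 1 (f = -3 + 2*2 = -3 + 4 = 1)
((-3*(4 - 1)*(-9))*6)*(0*f) = ((-3*(4 - 1)*(-9))*6)*(0*1) = ((-3*3*(-9))*6)*0 = (-9*(-9)*6)*0 = (81*6)*0 = 486*0 = 0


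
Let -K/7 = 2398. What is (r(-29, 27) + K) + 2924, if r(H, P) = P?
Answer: -13835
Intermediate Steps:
K = -16786 (K = -7*2398 = -16786)
(r(-29, 27) + K) + 2924 = (27 - 16786) + 2924 = -16759 + 2924 = -13835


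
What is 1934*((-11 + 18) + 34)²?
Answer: 3251054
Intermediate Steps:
1934*((-11 + 18) + 34)² = 1934*(7 + 34)² = 1934*41² = 1934*1681 = 3251054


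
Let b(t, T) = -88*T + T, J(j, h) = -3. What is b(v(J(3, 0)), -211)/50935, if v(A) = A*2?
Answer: 18357/50935 ≈ 0.36040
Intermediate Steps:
v(A) = 2*A
b(t, T) = -87*T
b(v(J(3, 0)), -211)/50935 = -87*(-211)/50935 = 18357*(1/50935) = 18357/50935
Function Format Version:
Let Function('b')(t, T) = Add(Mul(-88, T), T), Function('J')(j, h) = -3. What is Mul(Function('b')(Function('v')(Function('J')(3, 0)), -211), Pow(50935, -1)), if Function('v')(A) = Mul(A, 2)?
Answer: Rational(18357, 50935) ≈ 0.36040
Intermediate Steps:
Function('v')(A) = Mul(2, A)
Function('b')(t, T) = Mul(-87, T)
Mul(Function('b')(Function('v')(Function('J')(3, 0)), -211), Pow(50935, -1)) = Mul(Mul(-87, -211), Pow(50935, -1)) = Mul(18357, Rational(1, 50935)) = Rational(18357, 50935)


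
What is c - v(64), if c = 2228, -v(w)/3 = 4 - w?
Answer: 2048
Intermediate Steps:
v(w) = -12 + 3*w (v(w) = -3*(4 - w) = -12 + 3*w)
c - v(64) = 2228 - (-12 + 3*64) = 2228 - (-12 + 192) = 2228 - 1*180 = 2228 - 180 = 2048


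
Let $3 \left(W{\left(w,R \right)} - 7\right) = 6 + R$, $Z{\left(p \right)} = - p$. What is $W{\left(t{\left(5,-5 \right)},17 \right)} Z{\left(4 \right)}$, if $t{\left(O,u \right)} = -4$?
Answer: $- \frac{176}{3} \approx -58.667$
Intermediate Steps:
$W{\left(w,R \right)} = 9 + \frac{R}{3}$ ($W{\left(w,R \right)} = 7 + \frac{6 + R}{3} = 7 + \left(2 + \frac{R}{3}\right) = 9 + \frac{R}{3}$)
$W{\left(t{\left(5,-5 \right)},17 \right)} Z{\left(4 \right)} = \left(9 + \frac{1}{3} \cdot 17\right) \left(\left(-1\right) 4\right) = \left(9 + \frac{17}{3}\right) \left(-4\right) = \frac{44}{3} \left(-4\right) = - \frac{176}{3}$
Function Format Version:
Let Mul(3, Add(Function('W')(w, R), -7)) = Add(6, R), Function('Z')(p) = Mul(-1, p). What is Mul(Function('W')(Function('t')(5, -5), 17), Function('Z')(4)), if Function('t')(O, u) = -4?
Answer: Rational(-176, 3) ≈ -58.667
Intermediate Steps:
Function('W')(w, R) = Add(9, Mul(Rational(1, 3), R)) (Function('W')(w, R) = Add(7, Mul(Rational(1, 3), Add(6, R))) = Add(7, Add(2, Mul(Rational(1, 3), R))) = Add(9, Mul(Rational(1, 3), R)))
Mul(Function('W')(Function('t')(5, -5), 17), Function('Z')(4)) = Mul(Add(9, Mul(Rational(1, 3), 17)), Mul(-1, 4)) = Mul(Add(9, Rational(17, 3)), -4) = Mul(Rational(44, 3), -4) = Rational(-176, 3)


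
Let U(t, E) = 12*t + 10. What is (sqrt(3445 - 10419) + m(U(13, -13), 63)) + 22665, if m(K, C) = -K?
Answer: 22499 + I*sqrt(6974) ≈ 22499.0 + 83.51*I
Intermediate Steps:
U(t, E) = 10 + 12*t
(sqrt(3445 - 10419) + m(U(13, -13), 63)) + 22665 = (sqrt(3445 - 10419) - (10 + 12*13)) + 22665 = (sqrt(-6974) - (10 + 156)) + 22665 = (I*sqrt(6974) - 1*166) + 22665 = (I*sqrt(6974) - 166) + 22665 = (-166 + I*sqrt(6974)) + 22665 = 22499 + I*sqrt(6974)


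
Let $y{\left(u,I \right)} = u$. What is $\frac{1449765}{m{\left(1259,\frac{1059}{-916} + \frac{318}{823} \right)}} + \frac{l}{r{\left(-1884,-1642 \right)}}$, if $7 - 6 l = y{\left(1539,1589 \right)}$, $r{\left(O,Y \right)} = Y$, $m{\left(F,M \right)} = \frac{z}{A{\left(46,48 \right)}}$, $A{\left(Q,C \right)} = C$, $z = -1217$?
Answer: $- \frac{171396551249}{2997471} \approx -57180.0$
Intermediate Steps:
$m{\left(F,M \right)} = - \frac{1217}{48}$
$l = - \frac{766}{3}$ ($l = \frac{7}{6} - \frac{513}{2} = - \frac{766}{3} \approx -255.33$)
$\frac{1449765}{m{\left(1259,\frac{1059}{-916} + \frac{318}{823} \right)}} + \frac{l}{r{\left(-1884,-1642 \right)}} = \frac{1449765}{- \frac{1217}{48}} - \frac{766}{3 \left(-1642\right)} = 1449765 \left(- \frac{48}{1217}\right) - - \frac{383}{2463} = - \frac{69588720}{1217} + \frac{383}{2463} = - \frac{171396551249}{2997471}$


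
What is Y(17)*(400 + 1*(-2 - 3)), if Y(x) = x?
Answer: 6715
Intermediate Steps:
Y(17)*(400 + 1*(-2 - 3)) = 17*(400 + 1*(-2 - 3)) = 17*(400 + 1*(-5)) = 17*(400 - 5) = 17*395 = 6715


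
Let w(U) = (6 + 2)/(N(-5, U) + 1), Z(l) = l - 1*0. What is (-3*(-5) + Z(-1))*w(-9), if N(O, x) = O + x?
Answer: -112/13 ≈ -8.6154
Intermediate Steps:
Z(l) = l (Z(l) = l + 0 = l)
w(U) = 8/(-4 + U) (w(U) = (6 + 2)/((-5 + U) + 1) = 8/(-4 + U))
(-3*(-5) + Z(-1))*w(-9) = (-3*(-5) - 1)*(8/(-4 - 9)) = (15 - 1)*(8/(-13)) = 14*(8*(-1/13)) = 14*(-8/13) = -112/13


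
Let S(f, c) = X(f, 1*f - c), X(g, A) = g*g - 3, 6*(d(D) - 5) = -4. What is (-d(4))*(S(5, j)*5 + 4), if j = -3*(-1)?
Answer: -494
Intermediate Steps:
j = 3
d(D) = 13/3 (d(D) = 5 + (1/6)*(-4) = 5 - 2/3 = 13/3)
X(g, A) = -3 + g**2 (X(g, A) = g**2 - 3 = -3 + g**2)
S(f, c) = -3 + f**2
(-d(4))*(S(5, j)*5 + 4) = (-1*13/3)*((-3 + 5**2)*5 + 4) = -13*((-3 + 25)*5 + 4)/3 = -13*(22*5 + 4)/3 = -13*(110 + 4)/3 = -13/3*114 = -494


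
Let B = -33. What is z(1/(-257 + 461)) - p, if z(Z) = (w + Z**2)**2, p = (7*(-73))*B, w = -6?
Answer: -29142538029503/1731891456 ≈ -16827.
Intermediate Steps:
p = 16863 (p = (7*(-73))*(-33) = -511*(-33) = 16863)
z(Z) = (-6 + Z**2)**2
z(1/(-257 + 461)) - p = (-6 + (1/(-257 + 461))**2)**2 - 1*16863 = (-6 + (1/204)**2)**2 - 16863 = (-6 + 1/41616)**2 - 16863 = (-249695/41616)**2 - 16863 = 62347593025/1731891456 - 16863 = -29142538029503/1731891456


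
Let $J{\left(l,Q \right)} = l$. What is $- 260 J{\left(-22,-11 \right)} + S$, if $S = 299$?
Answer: $6019$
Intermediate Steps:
$- 260 J{\left(-22,-11 \right)} + S = \left(-260\right) \left(-22\right) + 299 = 5720 + 299 = 6019$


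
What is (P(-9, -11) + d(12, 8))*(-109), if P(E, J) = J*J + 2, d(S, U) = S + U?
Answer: -15587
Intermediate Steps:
P(E, J) = 2 + J² (P(E, J) = J² + 2 = 2 + J²)
(P(-9, -11) + d(12, 8))*(-109) = ((2 + (-11)²) + (12 + 8))*(-109) = ((2 + 121) + 20)*(-109) = (123 + 20)*(-109) = 143*(-109) = -15587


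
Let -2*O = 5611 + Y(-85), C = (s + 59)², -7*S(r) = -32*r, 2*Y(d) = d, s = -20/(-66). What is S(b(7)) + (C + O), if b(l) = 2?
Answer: 22617205/30492 ≈ 741.74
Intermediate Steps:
s = 10/33 (s = -20*(-1/66) = 10/33 ≈ 0.30303)
Y(d) = d/2
S(r) = 32*r/7 (S(r) = -(-32)*r/7 = 32*r/7)
C = 3829849/1089 (C = (10/33 + 59)² = (1957/33)² = 3829849/1089 ≈ 3516.8)
O = -11137/4 (O = -(5611 + (½)*(-85))/2 = -(5611 - 85/2)/2 = -½*11137/2 = -11137/4 ≈ -2784.3)
S(b(7)) + (C + O) = (32/7)*2 + (3829849/1089 - 11137/4) = 64/7 + 3191203/4356 = 22617205/30492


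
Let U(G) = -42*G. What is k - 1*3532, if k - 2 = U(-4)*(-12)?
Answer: -5546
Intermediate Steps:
k = -2014 (k = 2 - 42*(-4)*(-12) = 2 + 168*(-12) = 2 - 2016 = -2014)
k - 1*3532 = -2014 - 1*3532 = -2014 - 3532 = -5546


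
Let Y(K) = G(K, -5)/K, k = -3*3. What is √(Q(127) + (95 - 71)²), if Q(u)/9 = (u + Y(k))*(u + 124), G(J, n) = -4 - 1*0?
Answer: √288473 ≈ 537.10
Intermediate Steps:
G(J, n) = -4 (G(J, n) = -4 + 0 = -4)
k = -9
Y(K) = -4/K
Q(u) = 9*(124 + u)*(4/9 + u) (Q(u) = 9*((u - 4/(-9))*(u + 124)) = 9*((u - 4*(-⅑))*(124 + u)) = 9*((u + 4/9)*(124 + u)) = 9*((4/9 + u)*(124 + u)) = 9*((124 + u)*(4/9 + u)) = 9*(124 + u)*(4/9 + u))
√(Q(127) + (95 - 71)²) = √((496 + 9*127² + 1120*127) + (95 - 71)²) = √((496 + 9*16129 + 142240) + 24²) = √((496 + 145161 + 142240) + 576) = √(287897 + 576) = √288473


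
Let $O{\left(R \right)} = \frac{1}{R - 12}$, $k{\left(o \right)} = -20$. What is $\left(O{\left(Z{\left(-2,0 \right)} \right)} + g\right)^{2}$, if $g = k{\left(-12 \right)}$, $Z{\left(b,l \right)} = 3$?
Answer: $\frac{32761}{81} \approx 404.46$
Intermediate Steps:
$g = -20$
$O{\left(R \right)} = \frac{1}{-12 + R}$
$\left(O{\left(Z{\left(-2,0 \right)} \right)} + g\right)^{2} = \left(\frac{1}{-12 + 3} - 20\right)^{2} = \left(\frac{1}{-9} - 20\right)^{2} = \left(- \frac{1}{9} - 20\right)^{2} = \left(- \frac{181}{9}\right)^{2} = \frac{32761}{81}$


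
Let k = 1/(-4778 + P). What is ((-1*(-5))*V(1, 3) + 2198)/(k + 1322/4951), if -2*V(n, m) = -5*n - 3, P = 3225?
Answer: 17053986854/2048115 ≈ 8326.7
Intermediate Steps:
k = -1/1553 (k = 1/(-4778 + 3225) = 1/(-1553) = -1/1553 ≈ -0.00064391)
V(n, m) = 3/2 + 5*n/2 (V(n, m) = -(-5*n - 3)/2 = -(-3 - 5*n)/2 = 3/2 + 5*n/2)
((-1*(-5))*V(1, 3) + 2198)/(k + 1322/4951) = ((-1*(-5))*(3/2 + (5/2)*1) + 2198)/(-1/1553 + 1322/4951) = (5*(3/2 + 5/2) + 2198)/(-1/1553 + 1322*(1/4951)) = (5*4 + 2198)/(-1/1553 + 1322/4951) = (20 + 2198)/(2048115/7688903) = 2218*(7688903/2048115) = 17053986854/2048115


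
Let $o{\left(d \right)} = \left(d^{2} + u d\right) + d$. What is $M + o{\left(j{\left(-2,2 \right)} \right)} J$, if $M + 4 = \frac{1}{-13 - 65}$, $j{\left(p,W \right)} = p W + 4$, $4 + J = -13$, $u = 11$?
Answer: $- \frac{313}{78} \approx -4.0128$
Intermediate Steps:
$J = -17$ ($J = -4 - 13 = -17$)
$j{\left(p,W \right)} = 4 + W p$ ($j{\left(p,W \right)} = W p + 4 = 4 + W p$)
$M = - \frac{313}{78}$ ($M = -4 + \frac{1}{-13 - 65} = -4 + \frac{1}{-78} = -4 - \frac{1}{78} = - \frac{313}{78} \approx -4.0128$)
$o{\left(d \right)} = d^{2} + 12 d$ ($o{\left(d \right)} = \left(d^{2} + 11 d\right) + d = d^{2} + 12 d$)
$M + o{\left(j{\left(-2,2 \right)} \right)} J = - \frac{313}{78} + \left(4 + 2 \left(-2\right)\right) \left(12 + \left(4 + 2 \left(-2\right)\right)\right) \left(-17\right) = - \frac{313}{78} + \left(4 - 4\right) \left(12 + \left(4 - 4\right)\right) \left(-17\right) = - \frac{313}{78} + 0 \left(12 + 0\right) \left(-17\right) = - \frac{313}{78} + 0 \cdot 12 \left(-17\right) = - \frac{313}{78} + 0 \left(-17\right) = - \frac{313}{78} + 0 = - \frac{313}{78}$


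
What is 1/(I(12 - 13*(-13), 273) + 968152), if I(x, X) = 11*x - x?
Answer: 1/969962 ≈ 1.0310e-6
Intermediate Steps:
I(x, X) = 10*x
1/(I(12 - 13*(-13), 273) + 968152) = 1/(10*(12 - 13*(-13)) + 968152) = 1/(10*(12 + 169) + 968152) = 1/(10*181 + 968152) = 1/(1810 + 968152) = 1/969962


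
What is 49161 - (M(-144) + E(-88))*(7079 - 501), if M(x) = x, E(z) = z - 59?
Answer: 1963359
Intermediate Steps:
E(z) = -59 + z
49161 - (M(-144) + E(-88))*(7079 - 501) = 49161 - (-144 + (-59 - 88))*(7079 - 501) = 49161 - (-144 - 147)*6578 = 49161 - (-291)*6578 = 49161 - 1*(-1914198) = 49161 + 1914198 = 1963359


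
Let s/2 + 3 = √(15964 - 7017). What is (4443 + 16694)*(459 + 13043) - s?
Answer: 285391780 - 2*√8947 ≈ 2.8539e+8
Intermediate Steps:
s = -6 + 2*√8947 (s = -6 + 2*√(15964 - 7017) = -6 + 2*√8947 ≈ 183.18)
(4443 + 16694)*(459 + 13043) - s = (4443 + 16694)*(459 + 13043) - (-6 + 2*√8947) = 21137*13502 + (6 - 2*√8947) = 285391774 + (6 - 2*√8947) = 285391780 - 2*√8947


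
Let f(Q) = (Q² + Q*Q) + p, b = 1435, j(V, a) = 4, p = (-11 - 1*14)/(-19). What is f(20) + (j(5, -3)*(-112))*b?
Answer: -12199495/19 ≈ -6.4208e+5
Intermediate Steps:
p = 25/19 (p = (-11 - 14)*(-1/19) = -25*(-1/19) = 25/19 ≈ 1.3158)
f(Q) = 25/19 + 2*Q² (f(Q) = (Q² + Q*Q) + 25/19 = (Q² + Q²) + 25/19 = 2*Q² + 25/19 = 25/19 + 2*Q²)
f(20) + (j(5, -3)*(-112))*b = (25/19 + 2*20²) + (4*(-112))*1435 = (25/19 + 2*400) - 448*1435 = (25/19 + 800) - 642880 = 15225/19 - 642880 = -12199495/19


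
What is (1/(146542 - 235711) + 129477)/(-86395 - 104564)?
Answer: -11545334612/17027623071 ≈ -0.67804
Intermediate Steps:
(1/(146542 - 235711) + 129477)/(-86395 - 104564) = (1/(-89169) + 129477)/(-190959) = (-1/89169 + 129477)*(-1/190959) = (11545334612/89169)*(-1/190959) = -11545334612/17027623071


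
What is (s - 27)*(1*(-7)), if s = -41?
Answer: 476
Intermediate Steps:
(s - 27)*(1*(-7)) = (-41 - 27)*(1*(-7)) = -68*(-7) = 476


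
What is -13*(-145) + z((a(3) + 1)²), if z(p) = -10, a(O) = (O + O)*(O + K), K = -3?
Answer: 1875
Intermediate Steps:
a(O) = 2*O*(-3 + O) (a(O) = (O + O)*(O - 3) = (2*O)*(-3 + O) = 2*O*(-3 + O))
-13*(-145) + z((a(3) + 1)²) = -13*(-145) - 10 = 1885 - 10 = 1875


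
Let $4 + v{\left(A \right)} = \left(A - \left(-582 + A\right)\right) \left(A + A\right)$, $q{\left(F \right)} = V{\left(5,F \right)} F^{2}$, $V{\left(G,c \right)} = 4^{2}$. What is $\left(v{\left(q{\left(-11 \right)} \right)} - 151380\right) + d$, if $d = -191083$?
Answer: $1911037$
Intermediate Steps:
$V{\left(G,c \right)} = 16$
$q{\left(F \right)} = 16 F^{2}$
$v{\left(A \right)} = -4 + 1164 A$ ($v{\left(A \right)} = -4 + \left(A - \left(-582 + A\right)\right) \left(A + A\right) = -4 + 582 \cdot 2 A = -4 + 1164 A$)
$\left(v{\left(q{\left(-11 \right)} \right)} - 151380\right) + d = \left(\left(-4 + 1164 \cdot 16 \left(-11\right)^{2}\right) - 151380\right) - 191083 = \left(\left(-4 + 1164 \cdot 16 \cdot 121\right) - 151380\right) - 191083 = \left(\left(-4 + 1164 \cdot 1936\right) - 151380\right) - 191083 = \left(\left(-4 + 2253504\right) - 151380\right) - 191083 = \left(2253500 - 151380\right) - 191083 = 2102120 - 191083 = 1911037$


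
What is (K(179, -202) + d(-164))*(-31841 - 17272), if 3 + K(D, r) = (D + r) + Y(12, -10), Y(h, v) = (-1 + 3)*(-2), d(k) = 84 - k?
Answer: -10706634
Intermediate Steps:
Y(h, v) = -4 (Y(h, v) = 2*(-2) = -4)
K(D, r) = -7 + D + r (K(D, r) = -3 + ((D + r) - 4) = -3 + (-4 + D + r) = -7 + D + r)
(K(179, -202) + d(-164))*(-31841 - 17272) = ((-7 + 179 - 202) + (84 - 1*(-164)))*(-31841 - 17272) = (-30 + (84 + 164))*(-49113) = (-30 + 248)*(-49113) = 218*(-49113) = -10706634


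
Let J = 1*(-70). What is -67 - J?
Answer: 3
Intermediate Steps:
J = -70
-67 - J = -67 - 1*(-70) = -67 + 70 = 3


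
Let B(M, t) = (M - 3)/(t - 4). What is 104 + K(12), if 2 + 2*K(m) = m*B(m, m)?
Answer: 439/4 ≈ 109.75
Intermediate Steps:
B(M, t) = (-3 + M)/(-4 + t)
K(m) = -1 + m*(-3 + m)/(2*(-4 + m)) (K(m) = -1 + (m*((-3 + m)/(-4 + m)))/2 = -1 + (m*(-3 + m)/(-4 + m))/2 = -1 + m*(-3 + m)/(2*(-4 + m)))
104 + K(12) = 104 + (8 + 12² - 5*12)/(2*(-4 + 12)) = 104 + (½)*(8 + 144 - 60)/8 = 104 + (½)*(⅛)*92 = 104 + 23/4 = 439/4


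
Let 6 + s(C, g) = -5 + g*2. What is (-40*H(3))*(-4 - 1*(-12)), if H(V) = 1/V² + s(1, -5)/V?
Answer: 19840/9 ≈ 2204.4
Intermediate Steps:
s(C, g) = -11 + 2*g (s(C, g) = -6 + (-5 + g*2) = -6 + (-5 + 2*g) = -11 + 2*g)
H(V) = V⁻² - 21/V (H(V) = 1/V² + (-11 + 2*(-5))/V = 1/V² + (-11 - 10)/V = V⁻² - 21/V)
(-40*H(3))*(-4 - 1*(-12)) = (-40*(1 - 21*3)/3²)*(-4 - 1*(-12)) = (-40*(1 - 63)/9)*(-4 + 12) = -40*(-62)/9*8 = -40*(-62/9)*8 = (2480/9)*8 = 19840/9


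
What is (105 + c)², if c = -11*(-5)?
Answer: 25600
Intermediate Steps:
c = 55
(105 + c)² = (105 + 55)² = 160² = 25600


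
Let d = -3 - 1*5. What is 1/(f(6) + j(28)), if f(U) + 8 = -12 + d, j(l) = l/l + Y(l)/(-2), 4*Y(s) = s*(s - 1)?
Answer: -2/243 ≈ -0.0082304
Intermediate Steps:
d = -8 (d = -3 - 5 = -8)
Y(s) = s*(-1 + s)/4 (Y(s) = (s*(s - 1))/4 = (s*(-1 + s))/4 = s*(-1 + s)/4)
j(l) = 1 - l*(-1 + l)/8 (j(l) = l/l + (l*(-1 + l)/4)/(-2) = 1 + (l*(-1 + l)/4)*(-1/2) = 1 - l*(-1 + l)/8)
f(U) = -28 (f(U) = -8 + (-12 - 8) = -8 - 20 = -28)
1/(f(6) + j(28)) = 1/(-28 + (1 - 1/8*28*(-1 + 28))) = 1/(-28 + (1 - 1/8*28*27)) = 1/(-28 + (1 - 189/2)) = 1/(-28 - 187/2) = 1/(-243/2) = -2/243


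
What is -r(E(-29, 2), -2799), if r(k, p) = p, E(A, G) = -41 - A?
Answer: 2799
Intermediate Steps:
-r(E(-29, 2), -2799) = -1*(-2799) = 2799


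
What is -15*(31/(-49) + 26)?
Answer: -18645/49 ≈ -380.51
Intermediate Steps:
-15*(31/(-49) + 26) = -15*(31*(-1/49) + 26) = -15*(-31/49 + 26) = -15*1243/49 = -18645/49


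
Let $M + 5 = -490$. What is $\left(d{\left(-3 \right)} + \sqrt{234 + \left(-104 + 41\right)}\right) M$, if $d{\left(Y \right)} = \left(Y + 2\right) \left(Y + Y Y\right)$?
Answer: $2970 - 1485 \sqrt{19} \approx -3503.0$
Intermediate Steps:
$M = -495$ ($M = -5 - 490 = -495$)
$d{\left(Y \right)} = \left(2 + Y\right) \left(Y + Y^{2}\right)$
$\left(d{\left(-3 \right)} + \sqrt{234 + \left(-104 + 41\right)}\right) M = \left(- 3 \left(2 + \left(-3\right)^{2} + 3 \left(-3\right)\right) + \sqrt{234 + \left(-104 + 41\right)}\right) \left(-495\right) = \left(- 3 \left(2 + 9 - 9\right) + \sqrt{234 - 63}\right) \left(-495\right) = \left(\left(-3\right) 2 + \sqrt{171}\right) \left(-495\right) = \left(-6 + 3 \sqrt{19}\right) \left(-495\right) = 2970 - 1485 \sqrt{19}$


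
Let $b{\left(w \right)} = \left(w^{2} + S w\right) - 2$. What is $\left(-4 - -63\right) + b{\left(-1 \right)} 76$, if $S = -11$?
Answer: $819$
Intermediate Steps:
$b{\left(w \right)} = -2 + w^{2} - 11 w$ ($b{\left(w \right)} = \left(w^{2} - 11 w\right) - 2 = -2 + w^{2} - 11 w$)
$\left(-4 - -63\right) + b{\left(-1 \right)} 76 = \left(-4 - -63\right) + \left(-2 + \left(-1\right)^{2} - -11\right) 76 = \left(-4 + 63\right) + \left(-2 + 1 + 11\right) 76 = 59 + 10 \cdot 76 = 59 + 760 = 819$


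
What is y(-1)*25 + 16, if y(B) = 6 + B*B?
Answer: 191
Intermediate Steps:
y(B) = 6 + B**2
y(-1)*25 + 16 = (6 + (-1)**2)*25 + 16 = (6 + 1)*25 + 16 = 7*25 + 16 = 175 + 16 = 191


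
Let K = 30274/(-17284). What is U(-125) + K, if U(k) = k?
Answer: -1095387/8642 ≈ -126.75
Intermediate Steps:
K = -15137/8642 (K = 30274*(-1/17284) = -15137/8642 ≈ -1.7516)
U(-125) + K = -125 - 15137/8642 = -1095387/8642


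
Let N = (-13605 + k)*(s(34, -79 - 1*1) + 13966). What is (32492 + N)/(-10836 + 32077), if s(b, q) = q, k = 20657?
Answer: 97956564/21241 ≈ 4611.7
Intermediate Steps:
N = 97924072 (N = (-13605 + 20657)*((-79 - 1*1) + 13966) = 7052*((-79 - 1) + 13966) = 7052*(-80 + 13966) = 7052*13886 = 97924072)
(32492 + N)/(-10836 + 32077) = (32492 + 97924072)/(-10836 + 32077) = 97956564/21241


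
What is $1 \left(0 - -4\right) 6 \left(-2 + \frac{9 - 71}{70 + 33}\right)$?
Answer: $- \frac{6432}{103} \approx -62.447$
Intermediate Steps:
$1 \left(0 - -4\right) 6 \left(-2 + \frac{9 - 71}{70 + 33}\right) = 1 \left(0 + 4\right) 6 \left(-2 - \frac{62}{103}\right) = 1 \cdot 4 \cdot 6 \left(-2 - \frac{62}{103}\right) = 4 \cdot 6 \left(-2 - \frac{62}{103}\right) = 24 \left(- \frac{268}{103}\right) = - \frac{6432}{103}$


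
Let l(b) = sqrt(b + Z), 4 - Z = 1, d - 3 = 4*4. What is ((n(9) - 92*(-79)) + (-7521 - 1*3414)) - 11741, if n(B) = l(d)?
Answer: -15408 + sqrt(22) ≈ -15403.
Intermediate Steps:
d = 19 (d = 3 + 4*4 = 3 + 16 = 19)
Z = 3 (Z = 4 - 1*1 = 4 - 1 = 3)
l(b) = sqrt(3 + b) (l(b) = sqrt(b + 3) = sqrt(3 + b))
n(B) = sqrt(22) (n(B) = sqrt(3 + 19) = sqrt(22))
((n(9) - 92*(-79)) + (-7521 - 1*3414)) - 11741 = ((sqrt(22) - 92*(-79)) + (-7521 - 1*3414)) - 11741 = ((sqrt(22) + 7268) + (-7521 - 3414)) - 11741 = ((7268 + sqrt(22)) - 10935) - 11741 = (-3667 + sqrt(22)) - 11741 = -15408 + sqrt(22)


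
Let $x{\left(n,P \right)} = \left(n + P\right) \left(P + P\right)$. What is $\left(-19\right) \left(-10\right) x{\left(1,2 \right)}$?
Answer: $2280$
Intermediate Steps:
$x{\left(n,P \right)} = 2 P \left(P + n\right)$ ($x{\left(n,P \right)} = \left(P + n\right) 2 P = 2 P \left(P + n\right)$)
$\left(-19\right) \left(-10\right) x{\left(1,2 \right)} = \left(-19\right) \left(-10\right) 2 \cdot 2 \left(2 + 1\right) = 190 \cdot 2 \cdot 2 \cdot 3 = 190 \cdot 12 = 2280$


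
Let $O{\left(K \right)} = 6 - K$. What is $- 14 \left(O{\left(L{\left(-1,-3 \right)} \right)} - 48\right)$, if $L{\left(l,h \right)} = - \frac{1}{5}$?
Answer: $\frac{2926}{5} \approx 585.2$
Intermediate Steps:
$L{\left(l,h \right)} = - \frac{1}{5}$ ($L{\left(l,h \right)} = \left(-1\right) \frac{1}{5} = - \frac{1}{5}$)
$- 14 \left(O{\left(L{\left(-1,-3 \right)} \right)} - 48\right) = - 14 \left(\left(6 - - \frac{1}{5}\right) - 48\right) = - 14 \left(\left(6 + \frac{1}{5}\right) - 48\right) = - 14 \left(\frac{31}{5} - 48\right) = \left(-14\right) \left(- \frac{209}{5}\right) = \frac{2926}{5}$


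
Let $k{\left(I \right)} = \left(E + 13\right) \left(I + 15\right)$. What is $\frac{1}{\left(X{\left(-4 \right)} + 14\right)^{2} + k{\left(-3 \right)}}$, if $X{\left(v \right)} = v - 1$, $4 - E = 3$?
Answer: $\frac{1}{249} \approx 0.0040161$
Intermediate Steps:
$E = 1$ ($E = 4 - 3 = 1$)
$X{\left(v \right)} = -1 + v$ ($X{\left(v \right)} = v - 1 = -1 + v$)
$k{\left(I \right)} = 210 + 14 I$ ($k{\left(I \right)} = \left(1 + 13\right) \left(I + 15\right) = 14 \left(15 + I\right) = 210 + 14 I$)
$\frac{1}{\left(X{\left(-4 \right)} + 14\right)^{2} + k{\left(-3 \right)}} = \frac{1}{\left(\left(-1 - 4\right) + 14\right)^{2} + \left(210 + 14 \left(-3\right)\right)} = \frac{1}{\left(-5 + 14\right)^{2} + \left(210 - 42\right)} = \frac{1}{9^{2} + 168} = \frac{1}{81 + 168} = \frac{1}{249}$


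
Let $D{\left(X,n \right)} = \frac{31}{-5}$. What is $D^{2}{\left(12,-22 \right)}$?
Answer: $\frac{961}{25} \approx 38.44$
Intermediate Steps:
$D{\left(X,n \right)} = - \frac{31}{5}$ ($D{\left(X,n \right)} = 31 \left(- \frac{1}{5}\right) = - \frac{31}{5}$)
$D^{2}{\left(12,-22 \right)} = \left(- \frac{31}{5}\right)^{2} = \frac{961}{25}$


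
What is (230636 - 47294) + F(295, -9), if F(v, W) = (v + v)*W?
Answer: 178032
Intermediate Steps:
F(v, W) = 2*W*v (F(v, W) = (2*v)*W = 2*W*v)
(230636 - 47294) + F(295, -9) = (230636 - 47294) + 2*(-9)*295 = 183342 - 5310 = 178032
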